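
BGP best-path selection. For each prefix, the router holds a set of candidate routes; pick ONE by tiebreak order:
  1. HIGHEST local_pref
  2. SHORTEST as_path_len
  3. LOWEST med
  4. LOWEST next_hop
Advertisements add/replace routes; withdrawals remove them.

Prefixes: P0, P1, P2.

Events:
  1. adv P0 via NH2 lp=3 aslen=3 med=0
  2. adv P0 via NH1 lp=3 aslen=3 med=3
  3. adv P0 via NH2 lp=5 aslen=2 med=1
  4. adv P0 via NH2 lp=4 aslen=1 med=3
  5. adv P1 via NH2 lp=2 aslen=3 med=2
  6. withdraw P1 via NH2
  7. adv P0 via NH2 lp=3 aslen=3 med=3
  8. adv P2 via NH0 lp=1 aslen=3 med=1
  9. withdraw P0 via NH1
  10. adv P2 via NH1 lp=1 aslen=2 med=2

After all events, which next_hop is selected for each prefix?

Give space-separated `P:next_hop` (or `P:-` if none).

Answer: P0:NH2 P1:- P2:NH1

Derivation:
Op 1: best P0=NH2 P1=- P2=-
Op 2: best P0=NH2 P1=- P2=-
Op 3: best P0=NH2 P1=- P2=-
Op 4: best P0=NH2 P1=- P2=-
Op 5: best P0=NH2 P1=NH2 P2=-
Op 6: best P0=NH2 P1=- P2=-
Op 7: best P0=NH1 P1=- P2=-
Op 8: best P0=NH1 P1=- P2=NH0
Op 9: best P0=NH2 P1=- P2=NH0
Op 10: best P0=NH2 P1=- P2=NH1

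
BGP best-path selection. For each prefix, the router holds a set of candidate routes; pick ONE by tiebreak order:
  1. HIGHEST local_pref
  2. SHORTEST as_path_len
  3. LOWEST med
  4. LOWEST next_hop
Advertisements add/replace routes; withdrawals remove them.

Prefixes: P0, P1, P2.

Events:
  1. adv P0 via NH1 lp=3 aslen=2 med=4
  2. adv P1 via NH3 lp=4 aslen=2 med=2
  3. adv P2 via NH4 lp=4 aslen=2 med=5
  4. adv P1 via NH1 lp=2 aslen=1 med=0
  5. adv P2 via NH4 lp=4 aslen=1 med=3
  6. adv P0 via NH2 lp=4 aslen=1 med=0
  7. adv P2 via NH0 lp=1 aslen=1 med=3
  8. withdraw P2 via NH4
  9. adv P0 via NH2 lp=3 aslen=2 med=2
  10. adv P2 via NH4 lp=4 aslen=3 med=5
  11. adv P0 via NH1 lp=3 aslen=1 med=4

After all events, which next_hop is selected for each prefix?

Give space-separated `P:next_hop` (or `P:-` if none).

Op 1: best P0=NH1 P1=- P2=-
Op 2: best P0=NH1 P1=NH3 P2=-
Op 3: best P0=NH1 P1=NH3 P2=NH4
Op 4: best P0=NH1 P1=NH3 P2=NH4
Op 5: best P0=NH1 P1=NH3 P2=NH4
Op 6: best P0=NH2 P1=NH3 P2=NH4
Op 7: best P0=NH2 P1=NH3 P2=NH4
Op 8: best P0=NH2 P1=NH3 P2=NH0
Op 9: best P0=NH2 P1=NH3 P2=NH0
Op 10: best P0=NH2 P1=NH3 P2=NH4
Op 11: best P0=NH1 P1=NH3 P2=NH4

Answer: P0:NH1 P1:NH3 P2:NH4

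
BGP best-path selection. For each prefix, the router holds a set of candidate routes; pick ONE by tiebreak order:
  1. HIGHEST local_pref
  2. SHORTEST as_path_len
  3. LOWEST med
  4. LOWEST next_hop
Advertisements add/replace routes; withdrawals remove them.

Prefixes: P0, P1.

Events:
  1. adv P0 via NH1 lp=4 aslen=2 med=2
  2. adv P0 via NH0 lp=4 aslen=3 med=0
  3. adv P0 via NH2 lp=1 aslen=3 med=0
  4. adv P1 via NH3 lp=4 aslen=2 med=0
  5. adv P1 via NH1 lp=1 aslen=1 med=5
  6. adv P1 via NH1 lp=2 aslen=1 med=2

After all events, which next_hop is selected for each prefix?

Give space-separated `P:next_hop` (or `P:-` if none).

Op 1: best P0=NH1 P1=-
Op 2: best P0=NH1 P1=-
Op 3: best P0=NH1 P1=-
Op 4: best P0=NH1 P1=NH3
Op 5: best P0=NH1 P1=NH3
Op 6: best P0=NH1 P1=NH3

Answer: P0:NH1 P1:NH3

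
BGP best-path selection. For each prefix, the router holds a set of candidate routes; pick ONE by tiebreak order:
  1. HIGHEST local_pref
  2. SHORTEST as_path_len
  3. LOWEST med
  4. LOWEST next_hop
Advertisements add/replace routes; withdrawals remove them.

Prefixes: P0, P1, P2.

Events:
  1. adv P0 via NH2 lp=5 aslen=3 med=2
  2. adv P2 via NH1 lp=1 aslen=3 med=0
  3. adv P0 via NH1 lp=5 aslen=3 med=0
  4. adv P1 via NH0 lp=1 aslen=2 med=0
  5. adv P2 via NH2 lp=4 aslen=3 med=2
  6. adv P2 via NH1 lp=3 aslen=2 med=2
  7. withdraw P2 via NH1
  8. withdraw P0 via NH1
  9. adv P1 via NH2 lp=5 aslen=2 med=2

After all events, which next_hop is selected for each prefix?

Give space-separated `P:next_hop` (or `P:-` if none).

Op 1: best P0=NH2 P1=- P2=-
Op 2: best P0=NH2 P1=- P2=NH1
Op 3: best P0=NH1 P1=- P2=NH1
Op 4: best P0=NH1 P1=NH0 P2=NH1
Op 5: best P0=NH1 P1=NH0 P2=NH2
Op 6: best P0=NH1 P1=NH0 P2=NH2
Op 7: best P0=NH1 P1=NH0 P2=NH2
Op 8: best P0=NH2 P1=NH0 P2=NH2
Op 9: best P0=NH2 P1=NH2 P2=NH2

Answer: P0:NH2 P1:NH2 P2:NH2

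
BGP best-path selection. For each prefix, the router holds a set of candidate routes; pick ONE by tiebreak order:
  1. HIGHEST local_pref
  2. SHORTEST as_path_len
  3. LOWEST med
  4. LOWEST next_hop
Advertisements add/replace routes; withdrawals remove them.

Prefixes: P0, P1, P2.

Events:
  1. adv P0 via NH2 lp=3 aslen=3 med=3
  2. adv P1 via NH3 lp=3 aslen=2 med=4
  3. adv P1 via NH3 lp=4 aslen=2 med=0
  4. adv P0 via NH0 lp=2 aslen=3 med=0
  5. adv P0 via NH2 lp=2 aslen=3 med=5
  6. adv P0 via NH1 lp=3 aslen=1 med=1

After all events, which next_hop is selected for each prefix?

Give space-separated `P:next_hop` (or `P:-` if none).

Answer: P0:NH1 P1:NH3 P2:-

Derivation:
Op 1: best P0=NH2 P1=- P2=-
Op 2: best P0=NH2 P1=NH3 P2=-
Op 3: best P0=NH2 P1=NH3 P2=-
Op 4: best P0=NH2 P1=NH3 P2=-
Op 5: best P0=NH0 P1=NH3 P2=-
Op 6: best P0=NH1 P1=NH3 P2=-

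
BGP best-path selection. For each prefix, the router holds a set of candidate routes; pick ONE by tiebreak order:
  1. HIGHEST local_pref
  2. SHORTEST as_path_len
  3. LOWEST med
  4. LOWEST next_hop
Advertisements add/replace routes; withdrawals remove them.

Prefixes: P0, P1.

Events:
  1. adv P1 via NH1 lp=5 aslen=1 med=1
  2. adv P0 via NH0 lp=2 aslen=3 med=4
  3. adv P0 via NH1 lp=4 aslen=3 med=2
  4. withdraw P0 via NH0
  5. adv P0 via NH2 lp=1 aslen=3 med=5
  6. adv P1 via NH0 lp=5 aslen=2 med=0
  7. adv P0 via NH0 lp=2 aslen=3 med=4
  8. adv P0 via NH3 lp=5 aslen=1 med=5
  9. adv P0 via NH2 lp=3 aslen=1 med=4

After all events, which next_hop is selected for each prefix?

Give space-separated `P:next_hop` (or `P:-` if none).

Answer: P0:NH3 P1:NH1

Derivation:
Op 1: best P0=- P1=NH1
Op 2: best P0=NH0 P1=NH1
Op 3: best P0=NH1 P1=NH1
Op 4: best P0=NH1 P1=NH1
Op 5: best P0=NH1 P1=NH1
Op 6: best P0=NH1 P1=NH1
Op 7: best P0=NH1 P1=NH1
Op 8: best P0=NH3 P1=NH1
Op 9: best P0=NH3 P1=NH1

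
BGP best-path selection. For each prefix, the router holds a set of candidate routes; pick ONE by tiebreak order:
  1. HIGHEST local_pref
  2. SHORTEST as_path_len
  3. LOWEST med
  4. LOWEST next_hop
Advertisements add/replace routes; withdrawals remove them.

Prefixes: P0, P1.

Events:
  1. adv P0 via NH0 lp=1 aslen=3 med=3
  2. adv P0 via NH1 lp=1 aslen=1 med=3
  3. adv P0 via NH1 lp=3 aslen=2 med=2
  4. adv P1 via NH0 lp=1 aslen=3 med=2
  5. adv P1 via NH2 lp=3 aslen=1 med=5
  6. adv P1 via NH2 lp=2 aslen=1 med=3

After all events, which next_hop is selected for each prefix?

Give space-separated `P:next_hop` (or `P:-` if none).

Op 1: best P0=NH0 P1=-
Op 2: best P0=NH1 P1=-
Op 3: best P0=NH1 P1=-
Op 4: best P0=NH1 P1=NH0
Op 5: best P0=NH1 P1=NH2
Op 6: best P0=NH1 P1=NH2

Answer: P0:NH1 P1:NH2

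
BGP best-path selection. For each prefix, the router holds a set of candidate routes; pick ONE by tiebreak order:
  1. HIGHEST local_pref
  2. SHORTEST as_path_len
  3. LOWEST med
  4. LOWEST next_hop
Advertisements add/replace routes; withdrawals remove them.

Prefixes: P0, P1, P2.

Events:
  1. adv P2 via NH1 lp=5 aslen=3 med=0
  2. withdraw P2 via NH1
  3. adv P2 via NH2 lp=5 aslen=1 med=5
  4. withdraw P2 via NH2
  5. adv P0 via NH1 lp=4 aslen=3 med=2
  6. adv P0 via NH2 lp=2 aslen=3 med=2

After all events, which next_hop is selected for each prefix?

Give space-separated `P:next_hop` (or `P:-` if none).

Op 1: best P0=- P1=- P2=NH1
Op 2: best P0=- P1=- P2=-
Op 3: best P0=- P1=- P2=NH2
Op 4: best P0=- P1=- P2=-
Op 5: best P0=NH1 P1=- P2=-
Op 6: best P0=NH1 P1=- P2=-

Answer: P0:NH1 P1:- P2:-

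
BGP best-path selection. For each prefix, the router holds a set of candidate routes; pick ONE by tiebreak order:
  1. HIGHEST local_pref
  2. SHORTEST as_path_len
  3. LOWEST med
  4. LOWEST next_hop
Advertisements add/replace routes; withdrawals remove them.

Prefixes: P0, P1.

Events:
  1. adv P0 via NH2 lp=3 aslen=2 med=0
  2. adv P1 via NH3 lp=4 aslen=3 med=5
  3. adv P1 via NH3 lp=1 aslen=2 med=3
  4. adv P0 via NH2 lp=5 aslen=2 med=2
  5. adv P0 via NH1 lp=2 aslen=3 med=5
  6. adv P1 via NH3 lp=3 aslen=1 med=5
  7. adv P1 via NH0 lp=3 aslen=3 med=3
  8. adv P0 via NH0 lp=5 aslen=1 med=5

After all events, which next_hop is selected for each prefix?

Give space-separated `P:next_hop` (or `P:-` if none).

Op 1: best P0=NH2 P1=-
Op 2: best P0=NH2 P1=NH3
Op 3: best P0=NH2 P1=NH3
Op 4: best P0=NH2 P1=NH3
Op 5: best P0=NH2 P1=NH3
Op 6: best P0=NH2 P1=NH3
Op 7: best P0=NH2 P1=NH3
Op 8: best P0=NH0 P1=NH3

Answer: P0:NH0 P1:NH3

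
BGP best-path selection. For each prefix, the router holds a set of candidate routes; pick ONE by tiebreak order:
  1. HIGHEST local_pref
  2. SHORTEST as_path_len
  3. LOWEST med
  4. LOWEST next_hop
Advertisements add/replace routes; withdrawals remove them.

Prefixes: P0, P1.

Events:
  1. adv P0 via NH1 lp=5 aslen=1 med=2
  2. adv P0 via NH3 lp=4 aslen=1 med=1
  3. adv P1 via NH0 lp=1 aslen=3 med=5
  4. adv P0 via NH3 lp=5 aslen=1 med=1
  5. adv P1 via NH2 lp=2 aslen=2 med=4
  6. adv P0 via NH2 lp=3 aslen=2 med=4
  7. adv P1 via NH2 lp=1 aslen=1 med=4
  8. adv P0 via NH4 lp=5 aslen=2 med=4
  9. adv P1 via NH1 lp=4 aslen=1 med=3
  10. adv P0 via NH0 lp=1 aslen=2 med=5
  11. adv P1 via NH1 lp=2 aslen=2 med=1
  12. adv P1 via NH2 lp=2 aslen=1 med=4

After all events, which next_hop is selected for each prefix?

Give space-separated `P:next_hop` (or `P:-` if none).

Op 1: best P0=NH1 P1=-
Op 2: best P0=NH1 P1=-
Op 3: best P0=NH1 P1=NH0
Op 4: best P0=NH3 P1=NH0
Op 5: best P0=NH3 P1=NH2
Op 6: best P0=NH3 P1=NH2
Op 7: best P0=NH3 P1=NH2
Op 8: best P0=NH3 P1=NH2
Op 9: best P0=NH3 P1=NH1
Op 10: best P0=NH3 P1=NH1
Op 11: best P0=NH3 P1=NH1
Op 12: best P0=NH3 P1=NH2

Answer: P0:NH3 P1:NH2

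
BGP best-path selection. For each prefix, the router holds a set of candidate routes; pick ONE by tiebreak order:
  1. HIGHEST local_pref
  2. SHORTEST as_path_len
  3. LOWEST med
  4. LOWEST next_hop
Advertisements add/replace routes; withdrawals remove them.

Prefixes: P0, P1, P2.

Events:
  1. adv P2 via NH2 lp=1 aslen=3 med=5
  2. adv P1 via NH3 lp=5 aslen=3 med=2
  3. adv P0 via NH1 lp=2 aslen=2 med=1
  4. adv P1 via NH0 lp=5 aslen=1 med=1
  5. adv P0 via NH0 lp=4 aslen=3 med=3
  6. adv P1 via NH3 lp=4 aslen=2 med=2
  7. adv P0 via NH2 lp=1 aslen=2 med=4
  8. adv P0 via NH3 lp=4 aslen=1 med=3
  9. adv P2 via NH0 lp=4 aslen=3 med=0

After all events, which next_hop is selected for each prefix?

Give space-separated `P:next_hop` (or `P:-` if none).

Answer: P0:NH3 P1:NH0 P2:NH0

Derivation:
Op 1: best P0=- P1=- P2=NH2
Op 2: best P0=- P1=NH3 P2=NH2
Op 3: best P0=NH1 P1=NH3 P2=NH2
Op 4: best P0=NH1 P1=NH0 P2=NH2
Op 5: best P0=NH0 P1=NH0 P2=NH2
Op 6: best P0=NH0 P1=NH0 P2=NH2
Op 7: best P0=NH0 P1=NH0 P2=NH2
Op 8: best P0=NH3 P1=NH0 P2=NH2
Op 9: best P0=NH3 P1=NH0 P2=NH0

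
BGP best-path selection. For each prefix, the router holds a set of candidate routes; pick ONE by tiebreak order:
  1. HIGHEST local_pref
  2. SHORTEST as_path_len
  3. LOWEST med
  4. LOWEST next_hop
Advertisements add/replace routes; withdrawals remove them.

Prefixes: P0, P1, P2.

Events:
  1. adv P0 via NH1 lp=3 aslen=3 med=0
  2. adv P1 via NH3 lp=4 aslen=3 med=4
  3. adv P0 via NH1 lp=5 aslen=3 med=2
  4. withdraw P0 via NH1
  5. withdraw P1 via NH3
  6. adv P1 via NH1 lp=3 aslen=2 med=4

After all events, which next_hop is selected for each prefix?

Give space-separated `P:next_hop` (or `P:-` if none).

Op 1: best P0=NH1 P1=- P2=-
Op 2: best P0=NH1 P1=NH3 P2=-
Op 3: best P0=NH1 P1=NH3 P2=-
Op 4: best P0=- P1=NH3 P2=-
Op 5: best P0=- P1=- P2=-
Op 6: best P0=- P1=NH1 P2=-

Answer: P0:- P1:NH1 P2:-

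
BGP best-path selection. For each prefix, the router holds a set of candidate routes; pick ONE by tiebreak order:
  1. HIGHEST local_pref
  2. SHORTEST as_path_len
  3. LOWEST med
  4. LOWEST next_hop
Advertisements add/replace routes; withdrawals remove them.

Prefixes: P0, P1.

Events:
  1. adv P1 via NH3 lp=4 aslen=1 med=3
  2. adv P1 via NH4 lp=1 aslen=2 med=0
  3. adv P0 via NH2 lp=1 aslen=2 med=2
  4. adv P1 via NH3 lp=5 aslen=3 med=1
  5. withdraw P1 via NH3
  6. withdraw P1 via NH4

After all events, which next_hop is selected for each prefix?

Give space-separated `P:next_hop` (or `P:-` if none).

Op 1: best P0=- P1=NH3
Op 2: best P0=- P1=NH3
Op 3: best P0=NH2 P1=NH3
Op 4: best P0=NH2 P1=NH3
Op 5: best P0=NH2 P1=NH4
Op 6: best P0=NH2 P1=-

Answer: P0:NH2 P1:-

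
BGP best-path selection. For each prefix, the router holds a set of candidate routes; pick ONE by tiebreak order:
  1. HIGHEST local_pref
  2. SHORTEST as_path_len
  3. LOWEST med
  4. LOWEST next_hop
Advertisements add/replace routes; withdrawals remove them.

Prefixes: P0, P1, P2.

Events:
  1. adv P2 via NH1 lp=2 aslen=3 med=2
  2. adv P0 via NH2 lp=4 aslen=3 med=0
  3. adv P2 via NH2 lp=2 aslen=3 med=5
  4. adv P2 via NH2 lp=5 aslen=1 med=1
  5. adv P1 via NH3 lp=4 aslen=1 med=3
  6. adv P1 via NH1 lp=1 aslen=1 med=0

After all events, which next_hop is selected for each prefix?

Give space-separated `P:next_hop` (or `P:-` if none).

Op 1: best P0=- P1=- P2=NH1
Op 2: best P0=NH2 P1=- P2=NH1
Op 3: best P0=NH2 P1=- P2=NH1
Op 4: best P0=NH2 P1=- P2=NH2
Op 5: best P0=NH2 P1=NH3 P2=NH2
Op 6: best P0=NH2 P1=NH3 P2=NH2

Answer: P0:NH2 P1:NH3 P2:NH2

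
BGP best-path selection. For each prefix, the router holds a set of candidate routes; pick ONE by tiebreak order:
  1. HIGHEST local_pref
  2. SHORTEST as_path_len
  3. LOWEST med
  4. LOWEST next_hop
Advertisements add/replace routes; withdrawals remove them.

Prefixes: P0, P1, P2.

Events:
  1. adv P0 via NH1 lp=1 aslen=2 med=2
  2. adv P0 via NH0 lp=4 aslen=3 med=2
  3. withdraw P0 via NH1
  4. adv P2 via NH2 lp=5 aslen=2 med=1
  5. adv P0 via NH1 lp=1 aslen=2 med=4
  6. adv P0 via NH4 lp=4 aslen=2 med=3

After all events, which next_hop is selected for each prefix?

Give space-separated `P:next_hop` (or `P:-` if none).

Answer: P0:NH4 P1:- P2:NH2

Derivation:
Op 1: best P0=NH1 P1=- P2=-
Op 2: best P0=NH0 P1=- P2=-
Op 3: best P0=NH0 P1=- P2=-
Op 4: best P0=NH0 P1=- P2=NH2
Op 5: best P0=NH0 P1=- P2=NH2
Op 6: best P0=NH4 P1=- P2=NH2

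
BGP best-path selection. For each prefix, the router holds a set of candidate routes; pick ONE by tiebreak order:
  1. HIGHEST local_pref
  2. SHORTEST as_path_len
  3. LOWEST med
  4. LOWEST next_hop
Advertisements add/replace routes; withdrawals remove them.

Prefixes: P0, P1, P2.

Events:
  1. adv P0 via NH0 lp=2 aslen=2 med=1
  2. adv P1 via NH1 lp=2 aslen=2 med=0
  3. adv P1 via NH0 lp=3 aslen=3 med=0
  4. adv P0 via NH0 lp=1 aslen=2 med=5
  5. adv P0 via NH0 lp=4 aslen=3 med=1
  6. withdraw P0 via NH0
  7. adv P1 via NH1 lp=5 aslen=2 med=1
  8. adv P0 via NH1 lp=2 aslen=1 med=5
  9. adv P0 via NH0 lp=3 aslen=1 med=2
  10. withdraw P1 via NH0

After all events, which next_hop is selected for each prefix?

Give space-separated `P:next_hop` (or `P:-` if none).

Op 1: best P0=NH0 P1=- P2=-
Op 2: best P0=NH0 P1=NH1 P2=-
Op 3: best P0=NH0 P1=NH0 P2=-
Op 4: best P0=NH0 P1=NH0 P2=-
Op 5: best P0=NH0 P1=NH0 P2=-
Op 6: best P0=- P1=NH0 P2=-
Op 7: best P0=- P1=NH1 P2=-
Op 8: best P0=NH1 P1=NH1 P2=-
Op 9: best P0=NH0 P1=NH1 P2=-
Op 10: best P0=NH0 P1=NH1 P2=-

Answer: P0:NH0 P1:NH1 P2:-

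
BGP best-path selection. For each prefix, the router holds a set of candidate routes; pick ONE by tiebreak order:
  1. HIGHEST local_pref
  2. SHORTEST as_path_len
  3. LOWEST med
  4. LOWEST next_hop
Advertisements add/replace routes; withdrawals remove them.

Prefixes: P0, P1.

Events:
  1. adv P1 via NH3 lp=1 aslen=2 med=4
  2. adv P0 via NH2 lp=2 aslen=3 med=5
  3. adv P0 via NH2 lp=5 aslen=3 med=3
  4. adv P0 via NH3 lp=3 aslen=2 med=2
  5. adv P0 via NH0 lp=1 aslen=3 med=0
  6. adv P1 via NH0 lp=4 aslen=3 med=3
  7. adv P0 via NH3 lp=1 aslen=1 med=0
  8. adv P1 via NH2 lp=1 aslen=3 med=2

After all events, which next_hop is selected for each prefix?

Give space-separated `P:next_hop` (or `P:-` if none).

Answer: P0:NH2 P1:NH0

Derivation:
Op 1: best P0=- P1=NH3
Op 2: best P0=NH2 P1=NH3
Op 3: best P0=NH2 P1=NH3
Op 4: best P0=NH2 P1=NH3
Op 5: best P0=NH2 P1=NH3
Op 6: best P0=NH2 P1=NH0
Op 7: best P0=NH2 P1=NH0
Op 8: best P0=NH2 P1=NH0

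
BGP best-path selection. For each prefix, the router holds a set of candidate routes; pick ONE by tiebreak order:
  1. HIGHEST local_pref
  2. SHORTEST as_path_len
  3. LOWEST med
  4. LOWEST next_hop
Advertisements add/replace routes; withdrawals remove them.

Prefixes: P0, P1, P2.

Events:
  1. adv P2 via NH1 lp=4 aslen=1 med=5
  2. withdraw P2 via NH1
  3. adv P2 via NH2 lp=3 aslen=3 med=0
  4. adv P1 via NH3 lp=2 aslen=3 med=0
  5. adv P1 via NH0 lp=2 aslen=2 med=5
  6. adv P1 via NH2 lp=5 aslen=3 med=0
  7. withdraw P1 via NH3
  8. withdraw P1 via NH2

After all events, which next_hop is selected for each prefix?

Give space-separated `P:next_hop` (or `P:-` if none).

Op 1: best P0=- P1=- P2=NH1
Op 2: best P0=- P1=- P2=-
Op 3: best P0=- P1=- P2=NH2
Op 4: best P0=- P1=NH3 P2=NH2
Op 5: best P0=- P1=NH0 P2=NH2
Op 6: best P0=- P1=NH2 P2=NH2
Op 7: best P0=- P1=NH2 P2=NH2
Op 8: best P0=- P1=NH0 P2=NH2

Answer: P0:- P1:NH0 P2:NH2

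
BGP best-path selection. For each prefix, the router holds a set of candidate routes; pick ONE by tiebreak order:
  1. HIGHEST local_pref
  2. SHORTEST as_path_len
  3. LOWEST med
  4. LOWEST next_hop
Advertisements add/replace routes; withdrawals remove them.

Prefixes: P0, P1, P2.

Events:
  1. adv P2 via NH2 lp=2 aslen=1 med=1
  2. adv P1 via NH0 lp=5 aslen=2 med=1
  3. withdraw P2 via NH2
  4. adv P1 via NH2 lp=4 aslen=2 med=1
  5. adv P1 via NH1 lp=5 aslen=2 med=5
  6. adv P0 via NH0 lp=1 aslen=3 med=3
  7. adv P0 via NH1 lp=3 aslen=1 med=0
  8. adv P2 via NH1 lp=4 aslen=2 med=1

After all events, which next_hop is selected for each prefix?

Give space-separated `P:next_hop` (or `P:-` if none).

Answer: P0:NH1 P1:NH0 P2:NH1

Derivation:
Op 1: best P0=- P1=- P2=NH2
Op 2: best P0=- P1=NH0 P2=NH2
Op 3: best P0=- P1=NH0 P2=-
Op 4: best P0=- P1=NH0 P2=-
Op 5: best P0=- P1=NH0 P2=-
Op 6: best P0=NH0 P1=NH0 P2=-
Op 7: best P0=NH1 P1=NH0 P2=-
Op 8: best P0=NH1 P1=NH0 P2=NH1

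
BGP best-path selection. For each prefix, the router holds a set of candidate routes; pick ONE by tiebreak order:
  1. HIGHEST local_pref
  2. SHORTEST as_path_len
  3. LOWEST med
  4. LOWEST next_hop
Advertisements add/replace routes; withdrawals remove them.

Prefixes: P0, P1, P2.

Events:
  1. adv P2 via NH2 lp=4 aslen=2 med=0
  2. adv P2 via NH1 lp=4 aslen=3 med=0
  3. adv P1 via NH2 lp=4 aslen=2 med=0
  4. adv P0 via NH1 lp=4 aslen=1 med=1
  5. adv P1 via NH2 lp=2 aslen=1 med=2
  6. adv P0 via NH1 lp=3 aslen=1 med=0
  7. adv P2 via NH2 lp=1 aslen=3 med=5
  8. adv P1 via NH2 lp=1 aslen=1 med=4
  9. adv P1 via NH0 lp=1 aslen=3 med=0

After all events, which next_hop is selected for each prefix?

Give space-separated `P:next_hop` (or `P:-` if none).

Op 1: best P0=- P1=- P2=NH2
Op 2: best P0=- P1=- P2=NH2
Op 3: best P0=- P1=NH2 P2=NH2
Op 4: best P0=NH1 P1=NH2 P2=NH2
Op 5: best P0=NH1 P1=NH2 P2=NH2
Op 6: best P0=NH1 P1=NH2 P2=NH2
Op 7: best P0=NH1 P1=NH2 P2=NH1
Op 8: best P0=NH1 P1=NH2 P2=NH1
Op 9: best P0=NH1 P1=NH2 P2=NH1

Answer: P0:NH1 P1:NH2 P2:NH1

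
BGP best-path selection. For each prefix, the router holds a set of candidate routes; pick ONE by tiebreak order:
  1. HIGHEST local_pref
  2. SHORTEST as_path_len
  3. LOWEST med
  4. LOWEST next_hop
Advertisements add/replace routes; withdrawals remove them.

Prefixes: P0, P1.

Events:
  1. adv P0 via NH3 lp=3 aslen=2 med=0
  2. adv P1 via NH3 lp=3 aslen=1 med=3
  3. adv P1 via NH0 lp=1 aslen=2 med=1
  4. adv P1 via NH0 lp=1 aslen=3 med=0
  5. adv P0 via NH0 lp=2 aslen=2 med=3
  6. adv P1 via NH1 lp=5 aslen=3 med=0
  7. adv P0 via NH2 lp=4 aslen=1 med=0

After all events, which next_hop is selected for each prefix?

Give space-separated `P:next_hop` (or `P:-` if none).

Op 1: best P0=NH3 P1=-
Op 2: best P0=NH3 P1=NH3
Op 3: best P0=NH3 P1=NH3
Op 4: best P0=NH3 P1=NH3
Op 5: best P0=NH3 P1=NH3
Op 6: best P0=NH3 P1=NH1
Op 7: best P0=NH2 P1=NH1

Answer: P0:NH2 P1:NH1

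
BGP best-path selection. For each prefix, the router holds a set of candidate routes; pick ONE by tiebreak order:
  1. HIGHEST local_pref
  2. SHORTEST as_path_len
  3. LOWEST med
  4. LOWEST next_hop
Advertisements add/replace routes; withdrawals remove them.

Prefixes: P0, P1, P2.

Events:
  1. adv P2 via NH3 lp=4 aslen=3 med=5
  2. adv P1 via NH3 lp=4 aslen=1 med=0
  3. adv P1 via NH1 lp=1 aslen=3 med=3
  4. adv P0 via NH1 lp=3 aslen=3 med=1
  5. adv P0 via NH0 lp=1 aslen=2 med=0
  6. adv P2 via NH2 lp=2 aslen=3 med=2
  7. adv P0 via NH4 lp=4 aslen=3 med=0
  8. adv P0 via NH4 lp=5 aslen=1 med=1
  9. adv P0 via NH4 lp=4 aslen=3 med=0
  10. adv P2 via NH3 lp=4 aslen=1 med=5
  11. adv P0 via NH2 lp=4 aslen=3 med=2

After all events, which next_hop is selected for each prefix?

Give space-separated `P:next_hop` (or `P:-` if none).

Op 1: best P0=- P1=- P2=NH3
Op 2: best P0=- P1=NH3 P2=NH3
Op 3: best P0=- P1=NH3 P2=NH3
Op 4: best P0=NH1 P1=NH3 P2=NH3
Op 5: best P0=NH1 P1=NH3 P2=NH3
Op 6: best P0=NH1 P1=NH3 P2=NH3
Op 7: best P0=NH4 P1=NH3 P2=NH3
Op 8: best P0=NH4 P1=NH3 P2=NH3
Op 9: best P0=NH4 P1=NH3 P2=NH3
Op 10: best P0=NH4 P1=NH3 P2=NH3
Op 11: best P0=NH4 P1=NH3 P2=NH3

Answer: P0:NH4 P1:NH3 P2:NH3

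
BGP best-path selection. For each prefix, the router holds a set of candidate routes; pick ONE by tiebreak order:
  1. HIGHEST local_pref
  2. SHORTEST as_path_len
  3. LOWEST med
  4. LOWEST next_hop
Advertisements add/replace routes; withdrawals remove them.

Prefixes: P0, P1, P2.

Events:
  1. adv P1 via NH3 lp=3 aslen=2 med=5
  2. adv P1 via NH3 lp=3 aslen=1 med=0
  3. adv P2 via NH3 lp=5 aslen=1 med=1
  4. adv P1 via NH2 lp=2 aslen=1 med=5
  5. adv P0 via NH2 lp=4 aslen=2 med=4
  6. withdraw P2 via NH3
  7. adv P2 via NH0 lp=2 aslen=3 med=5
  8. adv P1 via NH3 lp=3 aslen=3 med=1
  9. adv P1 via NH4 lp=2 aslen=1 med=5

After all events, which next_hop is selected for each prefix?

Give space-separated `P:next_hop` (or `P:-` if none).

Op 1: best P0=- P1=NH3 P2=-
Op 2: best P0=- P1=NH3 P2=-
Op 3: best P0=- P1=NH3 P2=NH3
Op 4: best P0=- P1=NH3 P2=NH3
Op 5: best P0=NH2 P1=NH3 P2=NH3
Op 6: best P0=NH2 P1=NH3 P2=-
Op 7: best P0=NH2 P1=NH3 P2=NH0
Op 8: best P0=NH2 P1=NH3 P2=NH0
Op 9: best P0=NH2 P1=NH3 P2=NH0

Answer: P0:NH2 P1:NH3 P2:NH0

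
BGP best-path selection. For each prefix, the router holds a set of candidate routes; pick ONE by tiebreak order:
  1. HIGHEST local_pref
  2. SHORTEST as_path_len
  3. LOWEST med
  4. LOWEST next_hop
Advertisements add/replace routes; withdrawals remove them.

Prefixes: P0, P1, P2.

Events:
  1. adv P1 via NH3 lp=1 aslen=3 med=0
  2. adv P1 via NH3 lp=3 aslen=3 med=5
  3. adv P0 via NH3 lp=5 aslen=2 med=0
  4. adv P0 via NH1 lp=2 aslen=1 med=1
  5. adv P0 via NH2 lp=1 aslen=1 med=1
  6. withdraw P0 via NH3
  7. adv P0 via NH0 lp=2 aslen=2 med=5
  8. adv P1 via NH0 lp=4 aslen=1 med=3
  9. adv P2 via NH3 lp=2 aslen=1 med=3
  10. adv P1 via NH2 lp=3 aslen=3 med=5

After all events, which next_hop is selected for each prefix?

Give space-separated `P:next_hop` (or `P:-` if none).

Op 1: best P0=- P1=NH3 P2=-
Op 2: best P0=- P1=NH3 P2=-
Op 3: best P0=NH3 P1=NH3 P2=-
Op 4: best P0=NH3 P1=NH3 P2=-
Op 5: best P0=NH3 P1=NH3 P2=-
Op 6: best P0=NH1 P1=NH3 P2=-
Op 7: best P0=NH1 P1=NH3 P2=-
Op 8: best P0=NH1 P1=NH0 P2=-
Op 9: best P0=NH1 P1=NH0 P2=NH3
Op 10: best P0=NH1 P1=NH0 P2=NH3

Answer: P0:NH1 P1:NH0 P2:NH3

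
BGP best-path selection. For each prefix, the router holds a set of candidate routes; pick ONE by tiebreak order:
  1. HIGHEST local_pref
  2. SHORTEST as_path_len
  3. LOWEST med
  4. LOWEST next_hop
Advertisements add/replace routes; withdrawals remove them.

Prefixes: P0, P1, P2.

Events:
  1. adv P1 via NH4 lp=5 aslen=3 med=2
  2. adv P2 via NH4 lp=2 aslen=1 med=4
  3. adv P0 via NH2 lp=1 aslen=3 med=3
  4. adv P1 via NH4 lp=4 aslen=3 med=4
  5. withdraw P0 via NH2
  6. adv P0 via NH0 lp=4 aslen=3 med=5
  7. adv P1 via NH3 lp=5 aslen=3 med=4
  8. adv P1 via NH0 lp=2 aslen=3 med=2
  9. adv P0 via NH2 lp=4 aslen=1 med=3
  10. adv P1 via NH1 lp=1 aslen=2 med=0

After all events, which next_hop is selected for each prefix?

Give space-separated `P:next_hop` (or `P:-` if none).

Answer: P0:NH2 P1:NH3 P2:NH4

Derivation:
Op 1: best P0=- P1=NH4 P2=-
Op 2: best P0=- P1=NH4 P2=NH4
Op 3: best P0=NH2 P1=NH4 P2=NH4
Op 4: best P0=NH2 P1=NH4 P2=NH4
Op 5: best P0=- P1=NH4 P2=NH4
Op 6: best P0=NH0 P1=NH4 P2=NH4
Op 7: best P0=NH0 P1=NH3 P2=NH4
Op 8: best P0=NH0 P1=NH3 P2=NH4
Op 9: best P0=NH2 P1=NH3 P2=NH4
Op 10: best P0=NH2 P1=NH3 P2=NH4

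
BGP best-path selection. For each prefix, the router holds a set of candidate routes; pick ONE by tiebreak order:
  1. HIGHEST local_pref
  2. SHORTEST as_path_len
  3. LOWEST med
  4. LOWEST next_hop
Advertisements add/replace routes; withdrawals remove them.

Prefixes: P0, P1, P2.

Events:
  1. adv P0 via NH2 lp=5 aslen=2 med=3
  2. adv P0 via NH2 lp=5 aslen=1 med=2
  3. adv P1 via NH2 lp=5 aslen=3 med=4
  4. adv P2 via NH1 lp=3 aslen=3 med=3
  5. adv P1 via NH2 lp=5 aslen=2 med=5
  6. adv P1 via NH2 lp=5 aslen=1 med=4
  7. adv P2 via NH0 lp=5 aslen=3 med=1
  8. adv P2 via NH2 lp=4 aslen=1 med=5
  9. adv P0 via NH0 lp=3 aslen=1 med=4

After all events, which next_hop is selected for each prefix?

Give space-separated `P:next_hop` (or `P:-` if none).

Answer: P0:NH2 P1:NH2 P2:NH0

Derivation:
Op 1: best P0=NH2 P1=- P2=-
Op 2: best P0=NH2 P1=- P2=-
Op 3: best P0=NH2 P1=NH2 P2=-
Op 4: best P0=NH2 P1=NH2 P2=NH1
Op 5: best P0=NH2 P1=NH2 P2=NH1
Op 6: best P0=NH2 P1=NH2 P2=NH1
Op 7: best P0=NH2 P1=NH2 P2=NH0
Op 8: best P0=NH2 P1=NH2 P2=NH0
Op 9: best P0=NH2 P1=NH2 P2=NH0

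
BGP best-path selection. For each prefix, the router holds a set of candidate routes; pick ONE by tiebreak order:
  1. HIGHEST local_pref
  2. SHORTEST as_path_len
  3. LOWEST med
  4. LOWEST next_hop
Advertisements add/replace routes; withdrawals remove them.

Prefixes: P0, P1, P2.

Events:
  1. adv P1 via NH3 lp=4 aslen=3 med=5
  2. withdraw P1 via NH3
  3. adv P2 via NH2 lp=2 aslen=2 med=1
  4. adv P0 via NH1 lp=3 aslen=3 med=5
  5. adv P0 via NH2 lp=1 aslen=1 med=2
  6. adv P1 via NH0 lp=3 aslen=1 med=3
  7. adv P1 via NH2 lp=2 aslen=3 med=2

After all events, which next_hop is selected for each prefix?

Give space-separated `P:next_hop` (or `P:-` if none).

Answer: P0:NH1 P1:NH0 P2:NH2

Derivation:
Op 1: best P0=- P1=NH3 P2=-
Op 2: best P0=- P1=- P2=-
Op 3: best P0=- P1=- P2=NH2
Op 4: best P0=NH1 P1=- P2=NH2
Op 5: best P0=NH1 P1=- P2=NH2
Op 6: best P0=NH1 P1=NH0 P2=NH2
Op 7: best P0=NH1 P1=NH0 P2=NH2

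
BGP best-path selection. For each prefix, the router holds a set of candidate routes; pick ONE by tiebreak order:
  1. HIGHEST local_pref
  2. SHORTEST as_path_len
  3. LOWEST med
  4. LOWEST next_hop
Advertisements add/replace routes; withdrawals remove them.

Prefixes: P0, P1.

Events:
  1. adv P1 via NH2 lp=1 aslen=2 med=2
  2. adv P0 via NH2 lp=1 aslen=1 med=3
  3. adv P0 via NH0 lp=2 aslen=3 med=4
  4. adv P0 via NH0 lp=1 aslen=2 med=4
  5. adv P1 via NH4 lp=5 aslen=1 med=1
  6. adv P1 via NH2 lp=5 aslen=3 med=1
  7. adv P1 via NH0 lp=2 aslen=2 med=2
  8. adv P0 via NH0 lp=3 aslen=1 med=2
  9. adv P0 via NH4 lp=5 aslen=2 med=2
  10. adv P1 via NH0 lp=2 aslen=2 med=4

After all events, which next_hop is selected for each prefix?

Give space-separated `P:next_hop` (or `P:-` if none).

Answer: P0:NH4 P1:NH4

Derivation:
Op 1: best P0=- P1=NH2
Op 2: best P0=NH2 P1=NH2
Op 3: best P0=NH0 P1=NH2
Op 4: best P0=NH2 P1=NH2
Op 5: best P0=NH2 P1=NH4
Op 6: best P0=NH2 P1=NH4
Op 7: best P0=NH2 P1=NH4
Op 8: best P0=NH0 P1=NH4
Op 9: best P0=NH4 P1=NH4
Op 10: best P0=NH4 P1=NH4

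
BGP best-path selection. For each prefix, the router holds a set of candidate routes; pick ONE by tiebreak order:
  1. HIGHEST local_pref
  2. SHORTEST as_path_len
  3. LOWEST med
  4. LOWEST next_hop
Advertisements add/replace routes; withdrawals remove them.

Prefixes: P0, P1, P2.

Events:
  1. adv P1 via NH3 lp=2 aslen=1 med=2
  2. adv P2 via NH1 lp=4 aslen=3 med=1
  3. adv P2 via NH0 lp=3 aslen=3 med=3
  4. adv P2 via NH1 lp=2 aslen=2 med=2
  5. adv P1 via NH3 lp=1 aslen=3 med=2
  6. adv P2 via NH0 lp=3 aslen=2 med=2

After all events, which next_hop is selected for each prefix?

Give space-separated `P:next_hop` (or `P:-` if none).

Op 1: best P0=- P1=NH3 P2=-
Op 2: best P0=- P1=NH3 P2=NH1
Op 3: best P0=- P1=NH3 P2=NH1
Op 4: best P0=- P1=NH3 P2=NH0
Op 5: best P0=- P1=NH3 P2=NH0
Op 6: best P0=- P1=NH3 P2=NH0

Answer: P0:- P1:NH3 P2:NH0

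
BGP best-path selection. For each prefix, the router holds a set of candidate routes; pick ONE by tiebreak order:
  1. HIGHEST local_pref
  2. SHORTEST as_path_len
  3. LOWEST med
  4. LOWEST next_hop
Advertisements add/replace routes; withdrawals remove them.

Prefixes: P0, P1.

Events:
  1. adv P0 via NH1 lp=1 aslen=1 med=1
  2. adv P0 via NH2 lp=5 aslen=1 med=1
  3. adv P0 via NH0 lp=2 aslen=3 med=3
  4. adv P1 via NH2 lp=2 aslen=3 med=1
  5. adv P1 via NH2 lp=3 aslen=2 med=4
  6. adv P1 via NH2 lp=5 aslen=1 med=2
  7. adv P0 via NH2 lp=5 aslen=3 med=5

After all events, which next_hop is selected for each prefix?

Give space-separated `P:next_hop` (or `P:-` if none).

Op 1: best P0=NH1 P1=-
Op 2: best P0=NH2 P1=-
Op 3: best P0=NH2 P1=-
Op 4: best P0=NH2 P1=NH2
Op 5: best P0=NH2 P1=NH2
Op 6: best P0=NH2 P1=NH2
Op 7: best P0=NH2 P1=NH2

Answer: P0:NH2 P1:NH2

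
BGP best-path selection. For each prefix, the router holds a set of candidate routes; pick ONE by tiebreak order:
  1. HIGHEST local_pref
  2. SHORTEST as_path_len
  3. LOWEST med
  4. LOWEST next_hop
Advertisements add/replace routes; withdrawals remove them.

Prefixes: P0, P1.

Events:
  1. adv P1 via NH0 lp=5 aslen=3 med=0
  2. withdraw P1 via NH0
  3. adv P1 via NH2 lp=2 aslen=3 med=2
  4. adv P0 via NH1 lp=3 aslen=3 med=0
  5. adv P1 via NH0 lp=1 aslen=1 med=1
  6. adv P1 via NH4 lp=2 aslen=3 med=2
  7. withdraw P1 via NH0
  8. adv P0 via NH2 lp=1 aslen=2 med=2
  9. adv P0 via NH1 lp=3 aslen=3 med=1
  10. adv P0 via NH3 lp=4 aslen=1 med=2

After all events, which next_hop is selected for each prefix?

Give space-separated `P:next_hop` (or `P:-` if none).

Op 1: best P0=- P1=NH0
Op 2: best P0=- P1=-
Op 3: best P0=- P1=NH2
Op 4: best P0=NH1 P1=NH2
Op 5: best P0=NH1 P1=NH2
Op 6: best P0=NH1 P1=NH2
Op 7: best P0=NH1 P1=NH2
Op 8: best P0=NH1 P1=NH2
Op 9: best P0=NH1 P1=NH2
Op 10: best P0=NH3 P1=NH2

Answer: P0:NH3 P1:NH2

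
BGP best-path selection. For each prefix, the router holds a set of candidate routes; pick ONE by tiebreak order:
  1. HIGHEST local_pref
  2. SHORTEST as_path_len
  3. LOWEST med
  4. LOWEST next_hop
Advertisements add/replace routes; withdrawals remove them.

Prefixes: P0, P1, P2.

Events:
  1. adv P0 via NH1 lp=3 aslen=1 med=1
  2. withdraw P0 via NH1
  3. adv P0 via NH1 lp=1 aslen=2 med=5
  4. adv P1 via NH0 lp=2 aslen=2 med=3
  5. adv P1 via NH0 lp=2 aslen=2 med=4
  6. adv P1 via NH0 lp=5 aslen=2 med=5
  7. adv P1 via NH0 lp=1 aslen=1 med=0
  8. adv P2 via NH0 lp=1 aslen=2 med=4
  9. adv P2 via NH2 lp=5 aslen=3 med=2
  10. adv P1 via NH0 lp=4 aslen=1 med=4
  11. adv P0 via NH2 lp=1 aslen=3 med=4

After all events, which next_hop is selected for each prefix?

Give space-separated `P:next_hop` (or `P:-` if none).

Op 1: best P0=NH1 P1=- P2=-
Op 2: best P0=- P1=- P2=-
Op 3: best P0=NH1 P1=- P2=-
Op 4: best P0=NH1 P1=NH0 P2=-
Op 5: best P0=NH1 P1=NH0 P2=-
Op 6: best P0=NH1 P1=NH0 P2=-
Op 7: best P0=NH1 P1=NH0 P2=-
Op 8: best P0=NH1 P1=NH0 P2=NH0
Op 9: best P0=NH1 P1=NH0 P2=NH2
Op 10: best P0=NH1 P1=NH0 P2=NH2
Op 11: best P0=NH1 P1=NH0 P2=NH2

Answer: P0:NH1 P1:NH0 P2:NH2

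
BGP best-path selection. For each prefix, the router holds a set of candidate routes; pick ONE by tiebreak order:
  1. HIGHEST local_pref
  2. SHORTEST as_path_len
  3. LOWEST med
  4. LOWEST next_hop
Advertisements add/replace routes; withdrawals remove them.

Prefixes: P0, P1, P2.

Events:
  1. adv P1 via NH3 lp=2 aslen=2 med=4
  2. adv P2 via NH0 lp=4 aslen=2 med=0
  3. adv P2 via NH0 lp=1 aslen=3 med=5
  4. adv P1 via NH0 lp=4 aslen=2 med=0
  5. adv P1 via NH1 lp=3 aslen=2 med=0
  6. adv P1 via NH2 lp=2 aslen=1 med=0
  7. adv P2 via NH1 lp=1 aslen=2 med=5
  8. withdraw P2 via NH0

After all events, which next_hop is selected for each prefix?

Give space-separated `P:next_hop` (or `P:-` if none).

Answer: P0:- P1:NH0 P2:NH1

Derivation:
Op 1: best P0=- P1=NH3 P2=-
Op 2: best P0=- P1=NH3 P2=NH0
Op 3: best P0=- P1=NH3 P2=NH0
Op 4: best P0=- P1=NH0 P2=NH0
Op 5: best P0=- P1=NH0 P2=NH0
Op 6: best P0=- P1=NH0 P2=NH0
Op 7: best P0=- P1=NH0 P2=NH1
Op 8: best P0=- P1=NH0 P2=NH1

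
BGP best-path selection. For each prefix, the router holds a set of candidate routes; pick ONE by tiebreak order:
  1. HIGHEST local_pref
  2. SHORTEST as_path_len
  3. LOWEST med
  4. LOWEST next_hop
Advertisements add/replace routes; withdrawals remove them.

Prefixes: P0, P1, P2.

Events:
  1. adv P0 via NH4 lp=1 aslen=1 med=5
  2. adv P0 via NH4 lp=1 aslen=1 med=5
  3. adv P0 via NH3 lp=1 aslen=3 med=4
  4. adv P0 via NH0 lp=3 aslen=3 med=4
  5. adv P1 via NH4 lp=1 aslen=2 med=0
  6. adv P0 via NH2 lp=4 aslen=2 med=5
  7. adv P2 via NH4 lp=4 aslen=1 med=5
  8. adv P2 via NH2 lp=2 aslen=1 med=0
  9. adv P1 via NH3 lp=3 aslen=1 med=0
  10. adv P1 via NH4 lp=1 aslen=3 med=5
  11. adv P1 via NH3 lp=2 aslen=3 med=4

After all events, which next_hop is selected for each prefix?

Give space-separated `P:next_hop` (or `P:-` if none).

Op 1: best P0=NH4 P1=- P2=-
Op 2: best P0=NH4 P1=- P2=-
Op 3: best P0=NH4 P1=- P2=-
Op 4: best P0=NH0 P1=- P2=-
Op 5: best P0=NH0 P1=NH4 P2=-
Op 6: best P0=NH2 P1=NH4 P2=-
Op 7: best P0=NH2 P1=NH4 P2=NH4
Op 8: best P0=NH2 P1=NH4 P2=NH4
Op 9: best P0=NH2 P1=NH3 P2=NH4
Op 10: best P0=NH2 P1=NH3 P2=NH4
Op 11: best P0=NH2 P1=NH3 P2=NH4

Answer: P0:NH2 P1:NH3 P2:NH4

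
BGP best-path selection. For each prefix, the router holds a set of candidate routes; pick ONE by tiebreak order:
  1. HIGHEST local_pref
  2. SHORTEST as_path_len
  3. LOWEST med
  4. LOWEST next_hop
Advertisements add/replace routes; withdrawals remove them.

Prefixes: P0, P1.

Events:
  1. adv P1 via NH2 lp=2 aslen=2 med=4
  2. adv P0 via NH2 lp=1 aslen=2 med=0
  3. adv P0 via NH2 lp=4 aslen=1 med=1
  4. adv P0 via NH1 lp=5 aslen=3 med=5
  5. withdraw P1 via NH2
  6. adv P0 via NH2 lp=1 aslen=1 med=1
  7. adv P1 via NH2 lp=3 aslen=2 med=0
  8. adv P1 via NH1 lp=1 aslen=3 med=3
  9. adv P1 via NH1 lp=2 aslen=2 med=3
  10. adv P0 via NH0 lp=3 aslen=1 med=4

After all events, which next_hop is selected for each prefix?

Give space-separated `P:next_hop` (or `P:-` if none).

Answer: P0:NH1 P1:NH2

Derivation:
Op 1: best P0=- P1=NH2
Op 2: best P0=NH2 P1=NH2
Op 3: best P0=NH2 P1=NH2
Op 4: best P0=NH1 P1=NH2
Op 5: best P0=NH1 P1=-
Op 6: best P0=NH1 P1=-
Op 7: best P0=NH1 P1=NH2
Op 8: best P0=NH1 P1=NH2
Op 9: best P0=NH1 P1=NH2
Op 10: best P0=NH1 P1=NH2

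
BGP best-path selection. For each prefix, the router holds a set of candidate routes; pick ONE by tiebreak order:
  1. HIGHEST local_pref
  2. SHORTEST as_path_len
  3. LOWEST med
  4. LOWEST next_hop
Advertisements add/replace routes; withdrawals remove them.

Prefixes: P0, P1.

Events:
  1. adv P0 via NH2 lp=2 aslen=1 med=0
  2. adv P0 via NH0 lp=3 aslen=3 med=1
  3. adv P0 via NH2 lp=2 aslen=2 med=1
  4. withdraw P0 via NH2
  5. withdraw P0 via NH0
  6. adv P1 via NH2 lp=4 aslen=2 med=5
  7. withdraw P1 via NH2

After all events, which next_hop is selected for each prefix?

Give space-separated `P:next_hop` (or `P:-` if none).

Op 1: best P0=NH2 P1=-
Op 2: best P0=NH0 P1=-
Op 3: best P0=NH0 P1=-
Op 4: best P0=NH0 P1=-
Op 5: best P0=- P1=-
Op 6: best P0=- P1=NH2
Op 7: best P0=- P1=-

Answer: P0:- P1:-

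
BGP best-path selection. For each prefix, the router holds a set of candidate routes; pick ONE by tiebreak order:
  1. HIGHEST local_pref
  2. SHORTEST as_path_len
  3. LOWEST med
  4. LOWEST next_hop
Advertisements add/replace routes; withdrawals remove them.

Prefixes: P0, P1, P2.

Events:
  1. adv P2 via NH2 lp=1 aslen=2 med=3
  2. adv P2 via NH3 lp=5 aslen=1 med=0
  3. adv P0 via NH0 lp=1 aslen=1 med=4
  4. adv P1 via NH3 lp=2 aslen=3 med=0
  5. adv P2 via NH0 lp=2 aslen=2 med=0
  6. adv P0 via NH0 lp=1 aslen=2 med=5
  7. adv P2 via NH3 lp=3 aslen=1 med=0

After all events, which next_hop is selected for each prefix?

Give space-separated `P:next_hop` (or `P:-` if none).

Op 1: best P0=- P1=- P2=NH2
Op 2: best P0=- P1=- P2=NH3
Op 3: best P0=NH0 P1=- P2=NH3
Op 4: best P0=NH0 P1=NH3 P2=NH3
Op 5: best P0=NH0 P1=NH3 P2=NH3
Op 6: best P0=NH0 P1=NH3 P2=NH3
Op 7: best P0=NH0 P1=NH3 P2=NH3

Answer: P0:NH0 P1:NH3 P2:NH3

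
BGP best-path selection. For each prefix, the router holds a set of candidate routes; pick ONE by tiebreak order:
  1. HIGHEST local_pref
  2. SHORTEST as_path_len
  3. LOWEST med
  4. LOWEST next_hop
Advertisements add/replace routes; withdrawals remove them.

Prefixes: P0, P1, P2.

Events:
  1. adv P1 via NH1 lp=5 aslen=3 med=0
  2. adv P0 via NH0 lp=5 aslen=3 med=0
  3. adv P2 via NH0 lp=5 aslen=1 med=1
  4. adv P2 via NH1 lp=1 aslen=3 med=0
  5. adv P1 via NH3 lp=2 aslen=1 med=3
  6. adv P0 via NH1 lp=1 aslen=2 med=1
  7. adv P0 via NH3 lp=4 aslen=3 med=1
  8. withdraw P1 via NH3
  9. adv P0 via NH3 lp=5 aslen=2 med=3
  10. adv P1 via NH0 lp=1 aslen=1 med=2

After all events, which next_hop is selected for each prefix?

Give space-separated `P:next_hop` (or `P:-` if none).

Answer: P0:NH3 P1:NH1 P2:NH0

Derivation:
Op 1: best P0=- P1=NH1 P2=-
Op 2: best P0=NH0 P1=NH1 P2=-
Op 3: best P0=NH0 P1=NH1 P2=NH0
Op 4: best P0=NH0 P1=NH1 P2=NH0
Op 5: best P0=NH0 P1=NH1 P2=NH0
Op 6: best P0=NH0 P1=NH1 P2=NH0
Op 7: best P0=NH0 P1=NH1 P2=NH0
Op 8: best P0=NH0 P1=NH1 P2=NH0
Op 9: best P0=NH3 P1=NH1 P2=NH0
Op 10: best P0=NH3 P1=NH1 P2=NH0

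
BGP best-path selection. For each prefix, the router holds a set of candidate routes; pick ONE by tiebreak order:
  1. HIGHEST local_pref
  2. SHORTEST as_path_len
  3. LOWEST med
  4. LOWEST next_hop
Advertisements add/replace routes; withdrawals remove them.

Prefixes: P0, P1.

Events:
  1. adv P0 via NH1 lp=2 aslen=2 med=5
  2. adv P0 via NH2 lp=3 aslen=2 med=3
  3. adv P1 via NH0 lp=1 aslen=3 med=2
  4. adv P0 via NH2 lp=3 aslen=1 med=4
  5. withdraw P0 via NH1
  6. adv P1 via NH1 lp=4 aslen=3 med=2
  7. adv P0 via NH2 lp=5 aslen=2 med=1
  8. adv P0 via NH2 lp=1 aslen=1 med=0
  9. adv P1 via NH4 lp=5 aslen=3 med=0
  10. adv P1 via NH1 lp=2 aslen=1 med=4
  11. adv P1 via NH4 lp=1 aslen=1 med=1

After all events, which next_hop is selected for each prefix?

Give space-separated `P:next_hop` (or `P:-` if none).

Op 1: best P0=NH1 P1=-
Op 2: best P0=NH2 P1=-
Op 3: best P0=NH2 P1=NH0
Op 4: best P0=NH2 P1=NH0
Op 5: best P0=NH2 P1=NH0
Op 6: best P0=NH2 P1=NH1
Op 7: best P0=NH2 P1=NH1
Op 8: best P0=NH2 P1=NH1
Op 9: best P0=NH2 P1=NH4
Op 10: best P0=NH2 P1=NH4
Op 11: best P0=NH2 P1=NH1

Answer: P0:NH2 P1:NH1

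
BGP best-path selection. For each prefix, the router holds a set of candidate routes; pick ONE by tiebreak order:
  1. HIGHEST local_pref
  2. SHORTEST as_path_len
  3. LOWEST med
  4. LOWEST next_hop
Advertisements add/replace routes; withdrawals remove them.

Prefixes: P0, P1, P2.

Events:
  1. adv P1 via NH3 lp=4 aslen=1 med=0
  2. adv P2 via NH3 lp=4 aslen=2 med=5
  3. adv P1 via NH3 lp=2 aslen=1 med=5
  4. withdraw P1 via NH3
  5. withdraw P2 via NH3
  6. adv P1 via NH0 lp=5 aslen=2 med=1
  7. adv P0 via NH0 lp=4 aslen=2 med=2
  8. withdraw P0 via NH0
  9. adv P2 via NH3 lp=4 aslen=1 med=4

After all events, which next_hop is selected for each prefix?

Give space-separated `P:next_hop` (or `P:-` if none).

Op 1: best P0=- P1=NH3 P2=-
Op 2: best P0=- P1=NH3 P2=NH3
Op 3: best P0=- P1=NH3 P2=NH3
Op 4: best P0=- P1=- P2=NH3
Op 5: best P0=- P1=- P2=-
Op 6: best P0=- P1=NH0 P2=-
Op 7: best P0=NH0 P1=NH0 P2=-
Op 8: best P0=- P1=NH0 P2=-
Op 9: best P0=- P1=NH0 P2=NH3

Answer: P0:- P1:NH0 P2:NH3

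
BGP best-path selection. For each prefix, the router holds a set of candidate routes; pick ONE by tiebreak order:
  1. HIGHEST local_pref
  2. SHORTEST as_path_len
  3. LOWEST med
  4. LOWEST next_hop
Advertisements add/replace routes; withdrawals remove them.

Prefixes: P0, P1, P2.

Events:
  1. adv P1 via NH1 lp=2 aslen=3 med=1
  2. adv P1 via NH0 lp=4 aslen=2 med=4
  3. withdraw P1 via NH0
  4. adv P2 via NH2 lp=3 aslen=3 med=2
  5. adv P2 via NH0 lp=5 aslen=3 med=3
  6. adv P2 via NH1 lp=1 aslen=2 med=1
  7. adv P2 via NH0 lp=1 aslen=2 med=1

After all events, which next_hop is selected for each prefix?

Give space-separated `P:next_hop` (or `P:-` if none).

Answer: P0:- P1:NH1 P2:NH2

Derivation:
Op 1: best P0=- P1=NH1 P2=-
Op 2: best P0=- P1=NH0 P2=-
Op 3: best P0=- P1=NH1 P2=-
Op 4: best P0=- P1=NH1 P2=NH2
Op 5: best P0=- P1=NH1 P2=NH0
Op 6: best P0=- P1=NH1 P2=NH0
Op 7: best P0=- P1=NH1 P2=NH2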